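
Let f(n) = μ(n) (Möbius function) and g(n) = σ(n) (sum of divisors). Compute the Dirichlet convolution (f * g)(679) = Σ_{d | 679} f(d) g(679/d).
(μ * σ)(679) = 679

Divisors of 679: [1, 7, 97, 679]. For each d | 679:
  d = 1: μ(1) · σ(679/1) = 1 · 784 = 784
  d = 7: μ(7) · σ(679/7) = -1 · 98 = -98
  d = 97: μ(97) · σ(679/97) = -1 · 8 = -8
  d = 679: μ(679) · σ(679/679) = 1 · 1 = 1
Summing: (μ * σ)(679) = 784 + -98 + -8 + 1 = 679.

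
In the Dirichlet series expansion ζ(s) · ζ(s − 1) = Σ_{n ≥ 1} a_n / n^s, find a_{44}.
σ(44) = 84

In the product (Σ m^0/m^s)(Σ k / k^s) = Σ (Σ_{d | n} d) / n^s, the coefficient of 1/n^s is σ(n) = Σ_{d | n} d. For n = 44, divisors are [1, 2, 4, 11, 22, 44]; summing: σ(44) = 84.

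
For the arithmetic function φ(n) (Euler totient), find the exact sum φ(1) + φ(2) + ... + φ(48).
Σ_{n ≤ 48} φ(n) = 712

Compute φ(n) for each 1 ≤ n ≤ 48: φ(1) = 1, φ(2) = 1, φ(3) = 2, φ(4) = 2, φ(5) = 4, φ(6) = 2, φ(7) = 6, φ(8) = 4, φ(9) = 6, φ(10) = 4, φ(11) = 10, φ(12) = 4, φ(13) = 12, φ(14) = 6, φ(15) = 8, φ(16) = 8, φ(17) = 16, φ(18) = 6, φ(19) = 18, φ(20) = 8, φ(21) = 12, φ(22) = 10, φ(23) = 22, φ(24) = 8, φ(25) = 20, φ(26) = 12, φ(27) = 18, φ(28) = 12, φ(29) = 28, φ(30) = 8, φ(31) = 30, φ(32) = 16, φ(33) = 20, φ(34) = 16, φ(35) = 24, φ(36) = 12, φ(37) = 36, φ(38) = 18, φ(39) = 24, φ(40) = 16, φ(41) = 40, φ(42) = 12, φ(43) = 42, φ(44) = 20, φ(45) = 24, φ(46) = 22, φ(47) = 46, φ(48) = 16. Summing all 48 values: 712. (Average order: Σ_{n ≤ x} φ(n) ~ (3/π²) x². For x = 48, (3/π²)·48² ≈ 700.33.)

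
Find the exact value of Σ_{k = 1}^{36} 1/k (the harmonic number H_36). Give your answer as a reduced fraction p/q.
H_36 = 54801925434709/13127595717600

Direct summation: H_36 = 1 + 1/2 + ... + 1/36. The least common denominator is lcm(1, ..., 36) = 144403552893600; over this denominator the numerator is 144403552893600 + 72201776446800 + 48134517631200 + 36100888223400 + 28880710578720 + 24067258815600 + 20629078984800 + 18050444111700 + 16044839210400 + 14440355289360 + 13127595717600 + 12033629407800 + 11107965607200 + 10314539492400 + 9626903526240 + 9025222055850 + 8494326640800 + 8022419605200 + 7600186994400 + 7220177644680 + 6876359661600 + 6563797858800 + 6278415343200 + 6016814703900 + 5776142115744 + 5553982803600 + 5348279736800 + 5157269746200 + 4979432858400 + 4813451763120 + 4658179125600 + 4512611027925 + 4375865239200 + 4247163320400 + 4125815796960 + 4011209802600 = 602821179781799, so H_36 = 602821179781799/144403552893600; reducing by gcd(602821179781799, 144403552893600) = 11 gives 54801925434709/13127595717600 ≈ 4.17456. (The PNT-adjacent estimate ln(36) + γ ≈ 4.16073 matches within O(1/n).)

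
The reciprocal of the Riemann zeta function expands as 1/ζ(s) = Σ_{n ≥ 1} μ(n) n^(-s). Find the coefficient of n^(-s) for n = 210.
μ(210) = 1

Factor n = 210 = 2 · 3 · 5 · 7. μ(n) = 0 if any exponent ≥ 2 (not squarefree); otherwise μ(n) = (−1)^{ω(n)} where ω(n) is the number of distinct prime factors. Applying: μ(210) = 1.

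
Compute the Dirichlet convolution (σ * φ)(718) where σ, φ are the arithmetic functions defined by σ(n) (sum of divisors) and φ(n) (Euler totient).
(σ * φ)(718) = 2872

Divisors of 718: [1, 2, 359, 718]. For each d | 718:
  d = 1: σ(1) · φ(718/1) = 1 · 358 = 358
  d = 2: σ(2) · φ(718/2) = 3 · 358 = 1074
  d = 359: σ(359) · φ(718/359) = 360 · 1 = 360
  d = 718: σ(718) · φ(718/718) = 1080 · 1 = 1080
Summing: (σ * φ)(718) = 358 + 1074 + 360 + 1080 = 2872.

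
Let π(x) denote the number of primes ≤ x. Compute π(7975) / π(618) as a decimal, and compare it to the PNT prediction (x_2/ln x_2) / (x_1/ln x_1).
π(7975)/π(618) = 1006/113 ≈ 8.9027;  PNT prediction ≈ 9.2309.

π(618) = 113 and π(7975) = 1006, so π(7975)/π(618) ≈ 8.9027. The PNT-predicted ratio is (7975/ln(7975)) / (618/ln(618)) ≈ 9.2309. The two agree to within a few percent, as expected.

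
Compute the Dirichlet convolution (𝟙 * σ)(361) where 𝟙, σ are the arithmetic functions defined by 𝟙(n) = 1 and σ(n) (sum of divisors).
(𝟙 * σ)(361) = 402

Divisors of 361: [1, 19, 361]. For each d | 361:
  d = 1: 𝟙(1) · σ(361/1) = 1 · 381 = 381
  d = 19: 𝟙(19) · σ(361/19) = 1 · 20 = 20
  d = 361: 𝟙(361) · σ(361/361) = 1 · 1 = 1
Summing: (𝟙 * σ)(361) = 381 + 20 + 1 = 402.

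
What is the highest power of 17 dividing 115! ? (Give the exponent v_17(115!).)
v_17(115!) = 6

Legendre's formula: v_p(n!) = Σ_{k ≥ 1} ⌊n / p^k⌋. For p = 17, n = 115, the terms are:
  ⌊115/17^1⌋ = ⌊115/17⌋ = 6
(the next term ⌊115/17^2⌋ = 0, terminating the sum). Summing: v_17(115!) = 6 = 6.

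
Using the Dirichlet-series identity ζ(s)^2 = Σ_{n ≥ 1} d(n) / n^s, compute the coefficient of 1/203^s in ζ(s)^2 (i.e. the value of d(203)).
d(203) = 4

ζ(s)^2 = (Σ 1/m^s)(Σ 1/k^s). The coefficient of 1/n^s in the product is the number of ordered pairs (m, k) with mk = n, which equals d(n). For n = 203, divisors are [1, 7, 29, 203], so d(203) = 4.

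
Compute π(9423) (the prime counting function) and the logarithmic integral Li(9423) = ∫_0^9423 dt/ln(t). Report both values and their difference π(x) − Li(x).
π(9423) = 1166;  Li(9423) ≈ 1183.29;  π(x) − Li(x) ≈ -17.29.

Direct count of primes ≤ 9423 gives π(9423) = 1166. Numerical evaluation of the logarithmic integral gives Li(9423) ≈ 1183.29. The difference π(x) − Li(x) ≈ -17.29 is typically negative for small/moderate x (Li(x) overestimates), though Littlewood's theorem shows this sign changes infinitely often.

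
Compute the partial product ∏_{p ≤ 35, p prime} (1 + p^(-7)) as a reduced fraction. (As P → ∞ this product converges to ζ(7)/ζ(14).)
∏ = 45636384576315690080929715569674882079693135504462522074208731086848/45261280733327250662945753058202857554009606630517518569698816246875

The primes p ≤ 35 are [2, 3, 5, 7, 11, 13, 17, 19, 23, 29, 31]. For each, (1 + 1/p^7) = (p^7 + 1)/p^7. Multiplying these fractions over p ∈ [2, 3, 5, 7, 11, 13, 17, 19, 23, 29, 31] gives 45636384576315690080929715569674882079693135504462522074208731086848/45261280733327250662945753058202857554009606630517518569698816246875. (In the limit P → ∞ this tends to ζ(7)/ζ(14).)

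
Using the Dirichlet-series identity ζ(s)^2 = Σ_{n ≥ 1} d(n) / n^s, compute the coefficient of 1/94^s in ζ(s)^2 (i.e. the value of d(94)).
d(94) = 4

ζ(s)^2 = (Σ 1/m^s)(Σ 1/k^s). The coefficient of 1/n^s in the product is the number of ordered pairs (m, k) with mk = n, which equals d(n). For n = 94, divisors are [1, 2, 47, 94], so d(94) = 4.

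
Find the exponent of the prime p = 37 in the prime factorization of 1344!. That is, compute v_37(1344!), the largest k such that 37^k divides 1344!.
v_37(1344!) = 36

Legendre's formula: v_p(n!) = Σ_{k ≥ 1} ⌊n / p^k⌋. For p = 37, n = 1344, the terms are:
  ⌊1344/37^1⌋ = ⌊1344/37⌋ = 36
(the next term ⌊1344/37^2⌋ = 0, terminating the sum). Summing: v_37(1344!) = 36 = 36.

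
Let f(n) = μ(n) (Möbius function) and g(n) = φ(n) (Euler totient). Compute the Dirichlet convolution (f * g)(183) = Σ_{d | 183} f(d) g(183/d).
(μ * φ)(183) = 59

Divisors of 183: [1, 3, 61, 183]. For each d | 183:
  d = 1: μ(1) · φ(183/1) = 1 · 120 = 120
  d = 3: μ(3) · φ(183/3) = -1 · 60 = -60
  d = 61: μ(61) · φ(183/61) = -1 · 2 = -2
  d = 183: μ(183) · φ(183/183) = 1 · 1 = 1
Summing: (μ * φ)(183) = 120 + -60 + -2 + 1 = 59.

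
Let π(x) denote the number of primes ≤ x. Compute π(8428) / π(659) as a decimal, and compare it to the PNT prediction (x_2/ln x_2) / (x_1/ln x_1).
π(8428)/π(659) = 1053/120 ≈ 8.7750;  PNT prediction ≈ 9.1833.

π(659) = 120 and π(8428) = 1053, so π(8428)/π(659) ≈ 8.7750. The PNT-predicted ratio is (8428/ln(8428)) / (659/ln(659)) ≈ 9.1833. The two agree to within a few percent, as expected.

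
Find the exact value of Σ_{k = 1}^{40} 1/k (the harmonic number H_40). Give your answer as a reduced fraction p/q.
H_40 = 2078178381193813/485721041551200

Direct summation: H_40 = 1 + 1/2 + ... + 1/40. The least common denominator is lcm(1, ..., 40) = 5342931457063200; over this denominator the numerator is 5342931457063200 + 2671465728531600 + 1780977152354400 + 1335732864265800 + 1068586291412640 + 890488576177200 + 763275922437600 + 667866432132900 + 593659050784800 + 534293145706320 + 485721041551200 + 445244288088600 + 410994727466400 + 381637961218800 + 356195430470880 + 333933216066450 + 314290085709600 + 296829525392400 + 281206918792800 + 267146572853160 + 254425307479200 + 242860520775600 + 232301367698400 + 222622144044300 + 213717258282528 + 205497363733200 + 197886350261600 + 190818980609400 + 184239015760800 + 178097715235440 + 172352627647200 + 166966608033225 + 161907013850400 + 157145042854800 + 152655184487520 + 148414762696200 + 144403552893600 + 140603459396400 + 136998242488800 + 133573286426580 = 22859962193131943, so H_40 = 22859962193131943/5342931457063200; reducing by gcd(22859962193131943, 5342931457063200) = 11 gives 2078178381193813/485721041551200 ≈ 4.27854. (The PNT-adjacent estimate ln(40) + γ ≈ 4.26610 matches within O(1/n).)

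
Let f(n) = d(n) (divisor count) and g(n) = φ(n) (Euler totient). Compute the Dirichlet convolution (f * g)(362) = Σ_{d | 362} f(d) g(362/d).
(d * φ)(362) = 546

Divisors of 362: [1, 2, 181, 362]. For each d | 362:
  d = 1: d(1) · φ(362/1) = 1 · 180 = 180
  d = 2: d(2) · φ(362/2) = 2 · 180 = 360
  d = 181: d(181) · φ(362/181) = 2 · 1 = 2
  d = 362: d(362) · φ(362/362) = 4 · 1 = 4
Summing: (d * φ)(362) = 180 + 360 + 2 + 4 = 546.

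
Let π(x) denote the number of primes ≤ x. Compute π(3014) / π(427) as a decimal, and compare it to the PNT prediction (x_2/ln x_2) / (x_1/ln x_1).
π(3014)/π(427) = 432/82 ≈ 5.2683;  PNT prediction ≈ 5.3367.

π(427) = 82 and π(3014) = 432, so π(3014)/π(427) ≈ 5.2683. The PNT-predicted ratio is (3014/ln(3014)) / (427/ln(427)) ≈ 5.3367. The two agree to within a few percent, as expected.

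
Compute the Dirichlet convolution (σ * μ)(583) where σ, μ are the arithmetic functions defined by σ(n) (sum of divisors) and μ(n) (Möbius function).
(σ * μ)(583) = 583

Divisors of 583: [1, 11, 53, 583]. For each d | 583:
  d = 1: σ(1) · μ(583/1) = 1 · 1 = 1
  d = 11: σ(11) · μ(583/11) = 12 · -1 = -12
  d = 53: σ(53) · μ(583/53) = 54 · -1 = -54
  d = 583: σ(583) · μ(583/583) = 648 · 1 = 648
Summing: (σ * μ)(583) = 1 + -12 + -54 + 648 = 583.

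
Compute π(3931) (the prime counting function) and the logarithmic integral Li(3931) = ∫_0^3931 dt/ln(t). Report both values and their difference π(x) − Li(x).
π(3931) = 546;  Li(3931) ≈ 557.04;  π(x) − Li(x) ≈ -11.04.

Direct count of primes ≤ 3931 gives π(3931) = 546. Numerical evaluation of the logarithmic integral gives Li(3931) ≈ 557.04. The difference π(x) − Li(x) ≈ -11.04 is typically negative for small/moderate x (Li(x) overestimates), though Littlewood's theorem shows this sign changes infinitely often.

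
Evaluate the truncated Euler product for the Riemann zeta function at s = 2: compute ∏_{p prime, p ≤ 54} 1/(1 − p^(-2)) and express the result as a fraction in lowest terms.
∏ = 35034630647548196605993834769/21373637931227167970033664000

The primes p ≤ 54 are [2, 3, 5, 7, 11, 13, 17, 19, 23, 29, 31, 37, 41, 43, 47, 53]. For each prime, (1 − 1/p^2)^(-1) = p^2 / (p^2 − 1). The product is (1 − 1/2^2)^(-1), (1 − 1/3^2)^(-1), (1 − 1/5^2)^(-1), (1 − 1/7^2)^(-1), (1 − 1/11^2)^(-1), (1 − 1/13^2)^(-1), (1 − 1/17^2)^(-1), (1 − 1/19^2)^(-1), (1 − 1/23^2)^(-1), (1 − 1/29^2)^(-1), (1 − 1/31^2)^(-1), (1 − 1/37^2)^(-1), (1 − 1/41^2)^(-1), (1 − 1/43^2)^(-1), (1 − 1/47^2)^(-1), (1 − 1/53^2)^(-1) = ∏ p^2 / (p^2 − 1) = 35034630647548196605993834769/21373637931227167970033664000.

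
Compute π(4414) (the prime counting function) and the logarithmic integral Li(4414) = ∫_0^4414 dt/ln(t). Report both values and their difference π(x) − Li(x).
π(4414) = 600;  Li(4414) ≈ 614.98;  π(x) − Li(x) ≈ -14.98.

Direct count of primes ≤ 4414 gives π(4414) = 600. Numerical evaluation of the logarithmic integral gives Li(4414) ≈ 614.98. The difference π(x) − Li(x) ≈ -14.98 is typically negative for small/moderate x (Li(x) overestimates), though Littlewood's theorem shows this sign changes infinitely often.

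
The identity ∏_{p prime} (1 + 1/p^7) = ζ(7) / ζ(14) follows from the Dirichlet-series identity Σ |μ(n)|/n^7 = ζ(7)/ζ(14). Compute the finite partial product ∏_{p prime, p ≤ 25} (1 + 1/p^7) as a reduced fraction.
∏ = 1213055423679013780431254747580653474818754487990016/1203084832226034935165248483197620256588271403484375

The primes p ≤ 25 are [2, 3, 5, 7, 11, 13, 17, 19, 23]. For each, (1 + 1/p^7) = (p^7 + 1)/p^7. Multiplying these fractions over p ∈ [2, 3, 5, 7, 11, 13, 17, 19, 23] gives 1213055423679013780431254747580653474818754487990016/1203084832226034935165248483197620256588271403484375. (In the limit P → ∞ this tends to ζ(7)/ζ(14).)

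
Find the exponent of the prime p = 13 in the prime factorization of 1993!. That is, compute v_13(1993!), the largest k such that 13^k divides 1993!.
v_13(1993!) = 164

Legendre's formula: v_p(n!) = Σ_{k ≥ 1} ⌊n / p^k⌋. For p = 13, n = 1993, the terms are:
  ⌊1993/13^1⌋ = ⌊1993/13⌋ = 153
  ⌊1993/13^2⌋ = ⌊1993/169⌋ = 11
(the next term ⌊1993/13^3⌋ = 0, terminating the sum). Summing: v_13(1993!) = 153 + 11 = 164.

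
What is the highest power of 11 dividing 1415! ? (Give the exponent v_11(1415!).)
v_11(1415!) = 140

Legendre's formula: v_p(n!) = Σ_{k ≥ 1} ⌊n / p^k⌋. For p = 11, n = 1415, the terms are:
  ⌊1415/11^1⌋ = ⌊1415/11⌋ = 128
  ⌊1415/11^2⌋ = ⌊1415/121⌋ = 11
  ⌊1415/11^3⌋ = ⌊1415/1331⌋ = 1
(the next term ⌊1415/11^4⌋ = 0, terminating the sum). Summing: v_11(1415!) = 128 + 11 + 1 = 140.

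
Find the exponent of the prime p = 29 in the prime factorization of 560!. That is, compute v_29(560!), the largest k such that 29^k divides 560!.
v_29(560!) = 19

Legendre's formula: v_p(n!) = Σ_{k ≥ 1} ⌊n / p^k⌋. For p = 29, n = 560, the terms are:
  ⌊560/29^1⌋ = ⌊560/29⌋ = 19
(the next term ⌊560/29^2⌋ = 0, terminating the sum). Summing: v_29(560!) = 19 = 19.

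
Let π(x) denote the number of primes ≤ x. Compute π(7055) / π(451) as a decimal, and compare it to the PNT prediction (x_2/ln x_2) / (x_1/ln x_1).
π(7055)/π(451) = 906/87 ≈ 10.4138;  PNT prediction ≈ 10.7885.

π(451) = 87 and π(7055) = 906, so π(7055)/π(451) ≈ 10.4138. The PNT-predicted ratio is (7055/ln(7055)) / (451/ln(451)) ≈ 10.7885. The two agree to within a few percent, as expected.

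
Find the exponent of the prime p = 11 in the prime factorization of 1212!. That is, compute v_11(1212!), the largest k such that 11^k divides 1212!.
v_11(1212!) = 120

Legendre's formula: v_p(n!) = Σ_{k ≥ 1} ⌊n / p^k⌋. For p = 11, n = 1212, the terms are:
  ⌊1212/11^1⌋ = ⌊1212/11⌋ = 110
  ⌊1212/11^2⌋ = ⌊1212/121⌋ = 10
(the next term ⌊1212/11^3⌋ = 0, terminating the sum). Summing: v_11(1212!) = 110 + 10 = 120.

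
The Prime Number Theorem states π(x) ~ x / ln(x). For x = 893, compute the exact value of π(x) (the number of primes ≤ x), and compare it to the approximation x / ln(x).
π(893) = 154;  x/ln(x) ≈ 131.43;  relative error ≈ 14.66%.

Directly count primes up to 893: π(893) = 154. The PNT approximation gives 893/ln(893) ≈ 893/6.79459 ≈ 131.43. Relative error (π(x) − x/ln(x)) / π(x) ≈ 14.66%; the approximation is known to undercount slightly (Li(x) is a better estimate).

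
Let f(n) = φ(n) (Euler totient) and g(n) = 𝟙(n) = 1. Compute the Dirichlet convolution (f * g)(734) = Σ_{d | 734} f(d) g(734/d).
(φ * 𝟙)(734) = 734

Divisors of 734: [1, 2, 367, 734]. For each d | 734:
  d = 1: φ(1) · 𝟙(734/1) = 1 · 1 = 1
  d = 2: φ(2) · 𝟙(734/2) = 1 · 1 = 1
  d = 367: φ(367) · 𝟙(734/367) = 366 · 1 = 366
  d = 734: φ(734) · 𝟙(734/734) = 366 · 1 = 366
Summing: (φ * 𝟙)(734) = 1 + 1 + 366 + 366 = 734.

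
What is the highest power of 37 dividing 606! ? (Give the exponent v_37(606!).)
v_37(606!) = 16

Legendre's formula: v_p(n!) = Σ_{k ≥ 1} ⌊n / p^k⌋. For p = 37, n = 606, the terms are:
  ⌊606/37^1⌋ = ⌊606/37⌋ = 16
(the next term ⌊606/37^2⌋ = 0, terminating the sum). Summing: v_37(606!) = 16 = 16.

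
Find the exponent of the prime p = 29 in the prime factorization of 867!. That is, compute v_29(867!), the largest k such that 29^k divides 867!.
v_29(867!) = 30

Legendre's formula: v_p(n!) = Σ_{k ≥ 1} ⌊n / p^k⌋. For p = 29, n = 867, the terms are:
  ⌊867/29^1⌋ = ⌊867/29⌋ = 29
  ⌊867/29^2⌋ = ⌊867/841⌋ = 1
(the next term ⌊867/29^3⌋ = 0, terminating the sum). Summing: v_29(867!) = 29 + 1 = 30.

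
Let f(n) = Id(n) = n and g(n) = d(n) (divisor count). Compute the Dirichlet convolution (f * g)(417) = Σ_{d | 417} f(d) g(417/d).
(Id * d)(417) = 705

Divisors of 417: [1, 3, 139, 417]. For each d | 417:
  d = 1: Id(1) · d(417/1) = 1 · 4 = 4
  d = 3: Id(3) · d(417/3) = 3 · 2 = 6
  d = 139: Id(139) · d(417/139) = 139 · 2 = 278
  d = 417: Id(417) · d(417/417) = 417 · 1 = 417
Summing: (Id * d)(417) = 4 + 6 + 278 + 417 = 705.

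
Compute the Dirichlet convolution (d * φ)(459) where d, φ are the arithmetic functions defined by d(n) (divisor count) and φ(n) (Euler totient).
(d * φ)(459) = 720

Divisors of 459: [1, 3, 9, 17, 27, 51, 153, 459]. For each d | 459:
  d = 1: d(1) · φ(459/1) = 1 · 288 = 288
  d = 3: d(3) · φ(459/3) = 2 · 96 = 192
  d = 9: d(9) · φ(459/9) = 3 · 32 = 96
  d = 17: d(17) · φ(459/17) = 2 · 18 = 36
  d = 27: d(27) · φ(459/27) = 4 · 16 = 64
  d = 51: d(51) · φ(459/51) = 4 · 6 = 24
  d = 153: d(153) · φ(459/153) = 6 · 2 = 12
  d = 459: d(459) · φ(459/459) = 8 · 1 = 8
Summing: (d * φ)(459) = 288 + 192 + 96 + 36 + 64 + 24 + 12 + 8 = 720.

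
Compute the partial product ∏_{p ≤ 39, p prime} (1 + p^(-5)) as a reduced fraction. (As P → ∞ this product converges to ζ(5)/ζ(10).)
∏ = 233011615725255938572288274478934396372114341888/224936953086109917286174853620680141509079739945

The primes p ≤ 39 are [2, 3, 5, 7, 11, 13, 17, 19, 23, 29, 31, 37]. For each, (1 + 1/p^5) = (p^5 + 1)/p^5. Multiplying these fractions over p ∈ [2, 3, 5, 7, 11, 13, 17, 19, 23, 29, 31, 37] gives 233011615725255938572288274478934396372114341888/224936953086109917286174853620680141509079739945. (In the limit P → ∞ this tends to ζ(5)/ζ(10).)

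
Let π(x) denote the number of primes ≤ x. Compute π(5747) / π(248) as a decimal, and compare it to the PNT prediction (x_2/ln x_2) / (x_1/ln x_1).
π(5747)/π(248) = 756/53 ≈ 14.2642;  PNT prediction ≈ 14.7595.

π(248) = 53 and π(5747) = 756, so π(5747)/π(248) ≈ 14.2642. The PNT-predicted ratio is (5747/ln(5747)) / (248/ln(248)) ≈ 14.7595. The two agree to within a few percent, as expected.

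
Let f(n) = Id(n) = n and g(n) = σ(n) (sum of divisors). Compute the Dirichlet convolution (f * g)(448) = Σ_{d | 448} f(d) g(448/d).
(Id * σ)(448) = 11535

Divisors of 448: [1, 2, 4, 7, 8, 14, 16, 28, 32, 56, 64, 112, 224, 448]. For each d | 448:
  d = 1: Id(1) · σ(448/1) = 1 · 1016 = 1016
  d = 2: Id(2) · σ(448/2) = 2 · 504 = 1008
  d = 4: Id(4) · σ(448/4) = 4 · 248 = 992
  d = 7: Id(7) · σ(448/7) = 7 · 127 = 889
  d = 8: Id(8) · σ(448/8) = 8 · 120 = 960
  d = 14: Id(14) · σ(448/14) = 14 · 63 = 882
  d = 16: Id(16) · σ(448/16) = 16 · 56 = 896
  d = 28: Id(28) · σ(448/28) = 28 · 31 = 868
  d = 32: Id(32) · σ(448/32) = 32 · 24 = 768
  d = 56: Id(56) · σ(448/56) = 56 · 15 = 840
  d = 64: Id(64) · σ(448/64) = 64 · 8 = 512
  d = 112: Id(112) · σ(448/112) = 112 · 7 = 784
  d = 224: Id(224) · σ(448/224) = 224 · 3 = 672
  d = 448: Id(448) · σ(448/448) = 448 · 1 = 448
Summing: (Id * σ)(448) = 1016 + 1008 + 992 + 889 + 960 + 882 + 896 + 868 + 768 + 840 + 512 + 784 + 672 + 448 = 11535.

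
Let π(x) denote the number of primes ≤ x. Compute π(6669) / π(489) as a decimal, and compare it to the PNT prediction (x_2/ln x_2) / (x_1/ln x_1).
π(6669)/π(489) = 859/93 ≈ 9.2366;  PNT prediction ≈ 9.5911.

π(489) = 93 and π(6669) = 859, so π(6669)/π(489) ≈ 9.2366. The PNT-predicted ratio is (6669/ln(6669)) / (489/ln(489)) ≈ 9.5911. The two agree to within a few percent, as expected.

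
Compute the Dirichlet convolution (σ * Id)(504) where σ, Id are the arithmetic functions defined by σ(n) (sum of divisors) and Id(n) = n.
(σ * Id)(504) = 24990

Divisors of 504: [1, 2, 3, 4, 6, 7, 8, 9, 12, 14, 18, 21, 24, 28, 36, 42, 56, 63, 72, 84, 126, 168, 252, 504]. For each d | 504:
  d = 1: σ(1) · Id(504/1) = 1 · 504 = 504
  d = 2: σ(2) · Id(504/2) = 3 · 252 = 756
  d = 3: σ(3) · Id(504/3) = 4 · 168 = 672
  d = 4: σ(4) · Id(504/4) = 7 · 126 = 882
  d = 6: σ(6) · Id(504/6) = 12 · 84 = 1008
  d = 7: σ(7) · Id(504/7) = 8 · 72 = 576
  d = 8: σ(8) · Id(504/8) = 15 · 63 = 945
  d = 9: σ(9) · Id(504/9) = 13 · 56 = 728
  d = 12: σ(12) · Id(504/12) = 28 · 42 = 1176
  d = 14: σ(14) · Id(504/14) = 24 · 36 = 864
  d = 18: σ(18) · Id(504/18) = 39 · 28 = 1092
  d = 21: σ(21) · Id(504/21) = 32 · 24 = 768
  d = 24: σ(24) · Id(504/24) = 60 · 21 = 1260
  d = 28: σ(28) · Id(504/28) = 56 · 18 = 1008
  d = 36: σ(36) · Id(504/36) = 91 · 14 = 1274
  d = 42: σ(42) · Id(504/42) = 96 · 12 = 1152
  d = 56: σ(56) · Id(504/56) = 120 · 9 = 1080
  d = 63: σ(63) · Id(504/63) = 104 · 8 = 832
  d = 72: σ(72) · Id(504/72) = 195 · 7 = 1365
  d = 84: σ(84) · Id(504/84) = 224 · 6 = 1344
  d = 126: σ(126) · Id(504/126) = 312 · 4 = 1248
  d = 168: σ(168) · Id(504/168) = 480 · 3 = 1440
  d = 252: σ(252) · Id(504/252) = 728 · 2 = 1456
  d = 504: σ(504) · Id(504/504) = 1560 · 1 = 1560
Summing: (σ * Id)(504) = 504 + 756 + 672 + 882 + 1008 + 576 + 945 + 728 + 1176 + 864 + 1092 + 768 + 1260 + 1008 + 1274 + 1152 + 1080 + 832 + 1365 + 1344 + 1248 + 1440 + 1456 + 1560 = 24990.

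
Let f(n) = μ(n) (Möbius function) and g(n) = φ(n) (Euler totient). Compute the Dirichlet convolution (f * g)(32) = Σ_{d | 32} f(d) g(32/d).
(μ * φ)(32) = 8

Divisors of 32: [1, 2, 4, 8, 16, 32]. For each d | 32:
  d = 1: μ(1) · φ(32/1) = 1 · 16 = 16
  d = 2: μ(2) · φ(32/2) = -1 · 8 = -8
  d = 4: μ(4) · φ(32/4) = 0 · 4 = 0
  d = 8: μ(8) · φ(32/8) = 0 · 2 = 0
  d = 16: μ(16) · φ(32/16) = 0 · 1 = 0
  d = 32: μ(32) · φ(32/32) = 0 · 1 = 0
Summing: (μ * φ)(32) = 16 + -8 + 0 + 0 + 0 + 0 = 8.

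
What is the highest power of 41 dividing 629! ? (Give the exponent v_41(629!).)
v_41(629!) = 15

Legendre's formula: v_p(n!) = Σ_{k ≥ 1} ⌊n / p^k⌋. For p = 41, n = 629, the terms are:
  ⌊629/41^1⌋ = ⌊629/41⌋ = 15
(the next term ⌊629/41^2⌋ = 0, terminating the sum). Summing: v_41(629!) = 15 = 15.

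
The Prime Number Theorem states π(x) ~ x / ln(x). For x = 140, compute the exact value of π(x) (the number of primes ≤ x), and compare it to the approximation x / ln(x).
π(140) = 34;  x/ln(x) ≈ 28.33;  relative error ≈ 16.67%.

Directly count primes up to 140: π(140) = 34. The PNT approximation gives 140/ln(140) ≈ 140/4.94164 ≈ 28.33. Relative error (π(x) − x/ln(x)) / π(x) ≈ 16.67%; the approximation is known to undercount slightly (Li(x) is a better estimate).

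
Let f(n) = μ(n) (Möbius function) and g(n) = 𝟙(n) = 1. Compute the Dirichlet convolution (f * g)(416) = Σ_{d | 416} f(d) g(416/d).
(μ * 𝟙)(416) = 0

Divisors of 416: [1, 2, 4, 8, 13, 16, 26, 32, 52, 104, 208, 416]. For each d | 416:
  d = 1: μ(1) · 𝟙(416/1) = 1 · 1 = 1
  d = 2: μ(2) · 𝟙(416/2) = -1 · 1 = -1
  d = 4: μ(4) · 𝟙(416/4) = 0 · 1 = 0
  d = 8: μ(8) · 𝟙(416/8) = 0 · 1 = 0
  d = 13: μ(13) · 𝟙(416/13) = -1 · 1 = -1
  d = 16: μ(16) · 𝟙(416/16) = 0 · 1 = 0
  d = 26: μ(26) · 𝟙(416/26) = 1 · 1 = 1
  d = 32: μ(32) · 𝟙(416/32) = 0 · 1 = 0
  d = 52: μ(52) · 𝟙(416/52) = 0 · 1 = 0
  d = 104: μ(104) · 𝟙(416/104) = 0 · 1 = 0
  d = 208: μ(208) · 𝟙(416/208) = 0 · 1 = 0
  d = 416: μ(416) · 𝟙(416/416) = 0 · 1 = 0
Summing: (μ * 𝟙)(416) = 1 + -1 + 0 + 0 + -1 + 0 + 1 + 0 + 0 + 0 + 0 + 0 = 0.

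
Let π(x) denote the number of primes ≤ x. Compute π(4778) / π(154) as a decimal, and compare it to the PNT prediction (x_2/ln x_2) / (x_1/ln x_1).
π(4778)/π(154) = 641/36 ≈ 17.8056;  PNT prediction ≈ 18.4467.

π(154) = 36 and π(4778) = 641, so π(4778)/π(154) ≈ 17.8056. The PNT-predicted ratio is (4778/ln(4778)) / (154/ln(154)) ≈ 18.4467. The two agree to within a few percent, as expected.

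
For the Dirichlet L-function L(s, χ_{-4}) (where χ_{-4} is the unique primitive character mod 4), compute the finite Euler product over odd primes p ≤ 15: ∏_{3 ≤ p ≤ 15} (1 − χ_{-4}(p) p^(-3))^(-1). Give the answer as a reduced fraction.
∏ = 17910767875/18484721664

The odd primes p ≤ 15 are [3, 5, 7, 11, 13]. For each, χ(p) = 1 if p ≡ 1 mod 4, χ(p) = −1 if p ≡ 3 mod 4. Taking (1 − χ(p)/p^3)^(-1) = p^3/(p^3 − χ(p)): (1 − (-1)/3^3)^(-1) · (1 − (1)/5^3)^(-1) · (1 − (-1)/7^3)^(-1) · (1 − (-1)/11^3)^(-1) · (1 − (1)/13^3)^(-1) = 17910767875/18484721664.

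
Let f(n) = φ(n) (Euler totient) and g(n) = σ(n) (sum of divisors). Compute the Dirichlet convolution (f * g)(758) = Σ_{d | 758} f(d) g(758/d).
(φ * σ)(758) = 3032

Divisors of 758: [1, 2, 379, 758]. For each d | 758:
  d = 1: φ(1) · σ(758/1) = 1 · 1140 = 1140
  d = 2: φ(2) · σ(758/2) = 1 · 380 = 380
  d = 379: φ(379) · σ(758/379) = 378 · 3 = 1134
  d = 758: φ(758) · σ(758/758) = 378 · 1 = 378
Summing: (φ * σ)(758) = 1140 + 380 + 1134 + 378 = 3032.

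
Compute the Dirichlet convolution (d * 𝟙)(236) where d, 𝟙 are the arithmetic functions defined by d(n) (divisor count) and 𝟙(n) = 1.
(d * 𝟙)(236) = 18

Divisors of 236: [1, 2, 4, 59, 118, 236]. For each d | 236:
  d = 1: d(1) · 𝟙(236/1) = 1 · 1 = 1
  d = 2: d(2) · 𝟙(236/2) = 2 · 1 = 2
  d = 4: d(4) · 𝟙(236/4) = 3 · 1 = 3
  d = 59: d(59) · 𝟙(236/59) = 2 · 1 = 2
  d = 118: d(118) · 𝟙(236/118) = 4 · 1 = 4
  d = 236: d(236) · 𝟙(236/236) = 6 · 1 = 6
Summing: (d * 𝟙)(236) = 1 + 2 + 3 + 2 + 4 + 6 = 18.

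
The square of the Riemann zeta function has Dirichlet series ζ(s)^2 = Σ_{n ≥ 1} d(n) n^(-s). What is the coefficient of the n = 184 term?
d(184) = 8

ζ(s)^2 = (Σ 1/m^s)(Σ 1/k^s). The coefficient of 1/n^s in the product is the number of ordered pairs (m, k) with mk = n, which equals d(n). For n = 184, divisors are [1, 2, 4, 8, 23, 46, 92, 184], so d(184) = 8.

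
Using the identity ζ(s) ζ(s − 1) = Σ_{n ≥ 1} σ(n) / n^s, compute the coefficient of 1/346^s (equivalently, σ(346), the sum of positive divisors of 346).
σ(346) = 522

In the product (Σ m^0/m^s)(Σ k / k^s) = Σ (Σ_{d | n} d) / n^s, the coefficient of 1/n^s is σ(n) = Σ_{d | n} d. For n = 346, divisors are [1, 2, 173, 346]; summing: σ(346) = 522.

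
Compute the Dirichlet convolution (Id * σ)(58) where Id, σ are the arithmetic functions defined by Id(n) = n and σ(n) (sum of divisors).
(Id * σ)(58) = 295

Divisors of 58: [1, 2, 29, 58]. For each d | 58:
  d = 1: Id(1) · σ(58/1) = 1 · 90 = 90
  d = 2: Id(2) · σ(58/2) = 2 · 30 = 60
  d = 29: Id(29) · σ(58/29) = 29 · 3 = 87
  d = 58: Id(58) · σ(58/58) = 58 · 1 = 58
Summing: (Id * σ)(58) = 90 + 60 + 87 + 58 = 295.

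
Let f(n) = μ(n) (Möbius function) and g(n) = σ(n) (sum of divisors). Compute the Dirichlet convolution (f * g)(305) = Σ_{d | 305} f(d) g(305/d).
(μ * σ)(305) = 305

Divisors of 305: [1, 5, 61, 305]. For each d | 305:
  d = 1: μ(1) · σ(305/1) = 1 · 372 = 372
  d = 5: μ(5) · σ(305/5) = -1 · 62 = -62
  d = 61: μ(61) · σ(305/61) = -1 · 6 = -6
  d = 305: μ(305) · σ(305/305) = 1 · 1 = 1
Summing: (μ * σ)(305) = 372 + -62 + -6 + 1 = 305.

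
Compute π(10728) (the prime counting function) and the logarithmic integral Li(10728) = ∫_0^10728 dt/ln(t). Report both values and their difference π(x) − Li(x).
π(10728) = 1307;  Li(10728) ≈ 1324.88;  π(x) − Li(x) ≈ -17.88.

Direct count of primes ≤ 10728 gives π(10728) = 1307. Numerical evaluation of the logarithmic integral gives Li(10728) ≈ 1324.88. The difference π(x) − Li(x) ≈ -17.88 is typically negative for small/moderate x (Li(x) overestimates), though Littlewood's theorem shows this sign changes infinitely often.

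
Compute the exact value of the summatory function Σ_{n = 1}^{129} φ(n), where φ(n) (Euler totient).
Σ_{n ≤ 129} φ(n) = 5106

Compute φ(n) for each 1 ≤ n ≤ 129: φ(1) = 1, φ(2) = 1, φ(3) = 2, φ(4) = 2, φ(5) = 4, φ(6) = 2, φ(7) = 6, φ(8) = 4, φ(9) = 6, φ(10) = 4, φ(11) = 10, φ(12) = 4, φ(13) = 12, φ(14) = 6, φ(15) = 8, φ(16) = 8, φ(17) = 16, φ(18) = 6, φ(19) = 18, φ(20) = 8, φ(21) = 12, φ(22) = 10, φ(23) = 22, φ(24) = 8, φ(25) = 20, φ(26) = 12, φ(27) = 18, φ(28) = 12, φ(29) = 28, φ(30) = 8, φ(31) = 30, φ(32) = 16, φ(33) = 20, φ(34) = 16, φ(35) = 24, φ(36) = 12, φ(37) = 36, φ(38) = 18, φ(39) = 24, φ(40) = 16, φ(41) = 40, φ(42) = 12, φ(43) = 42, φ(44) = 20, φ(45) = 24, φ(46) = 22, φ(47) = 46, φ(48) = 16, φ(49) = 42, φ(50) = 20, φ(51) = 32, φ(52) = 24, φ(53) = 52, φ(54) = 18, φ(55) = 40, φ(56) = 24, φ(57) = 36, φ(58) = 28, φ(59) = 58, φ(60) = 16, φ(61) = 60, φ(62) = 30, φ(63) = 36, φ(64) = 32, φ(65) = 48, φ(66) = 20, φ(67) = 66, φ(68) = 32, φ(69) = 44, φ(70) = 24, φ(71) = 70, φ(72) = 24, φ(73) = 72, φ(74) = 36, φ(75) = 40, φ(76) = 36, φ(77) = 60, φ(78) = 24, φ(79) = 78, φ(80) = 32, φ(81) = 54, φ(82) = 40, φ(83) = 82, φ(84) = 24, φ(85) = 64, φ(86) = 42, φ(87) = 56, φ(88) = 40, φ(89) = 88, φ(90) = 24, φ(91) = 72, φ(92) = 44, φ(93) = 60, φ(94) = 46, φ(95) = 72, φ(96) = 32, φ(97) = 96, φ(98) = 42, φ(99) = 60, φ(100) = 40, φ(101) = 100, φ(102) = 32, φ(103) = 102, φ(104) = 48, φ(105) = 48, φ(106) = 52, φ(107) = 106, φ(108) = 36, φ(109) = 108, φ(110) = 40, φ(111) = 72, φ(112) = 48, φ(113) = 112, φ(114) = 36, φ(115) = 88, φ(116) = 56, φ(117) = 72, φ(118) = 58, φ(119) = 96, φ(120) = 32, φ(121) = 110, φ(122) = 60, φ(123) = 80, φ(124) = 60, φ(125) = 100, φ(126) = 36, φ(127) = 126, φ(128) = 64, φ(129) = 84. Summing all 129 values: 5106. (Average order: Σ_{n ≤ x} φ(n) ~ (3/π²) x². For x = 129, (3/π²)·129² ≈ 5058.26.)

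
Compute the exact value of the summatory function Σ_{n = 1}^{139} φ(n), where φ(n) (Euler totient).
Σ_{n ≤ 139} φ(n) = 5952

Compute φ(n) for each 1 ≤ n ≤ 139: φ(1) = 1, φ(2) = 1, φ(3) = 2, φ(4) = 2, φ(5) = 4, φ(6) = 2, φ(7) = 6, φ(8) = 4, φ(9) = 6, φ(10) = 4, φ(11) = 10, φ(12) = 4, φ(13) = 12, φ(14) = 6, φ(15) = 8, φ(16) = 8, φ(17) = 16, φ(18) = 6, φ(19) = 18, φ(20) = 8, φ(21) = 12, φ(22) = 10, φ(23) = 22, φ(24) = 8, φ(25) = 20, φ(26) = 12, φ(27) = 18, φ(28) = 12, φ(29) = 28, φ(30) = 8, φ(31) = 30, φ(32) = 16, φ(33) = 20, φ(34) = 16, φ(35) = 24, φ(36) = 12, φ(37) = 36, φ(38) = 18, φ(39) = 24, φ(40) = 16, φ(41) = 40, φ(42) = 12, φ(43) = 42, φ(44) = 20, φ(45) = 24, φ(46) = 22, φ(47) = 46, φ(48) = 16, φ(49) = 42, φ(50) = 20, φ(51) = 32, φ(52) = 24, φ(53) = 52, φ(54) = 18, φ(55) = 40, φ(56) = 24, φ(57) = 36, φ(58) = 28, φ(59) = 58, φ(60) = 16, φ(61) = 60, φ(62) = 30, φ(63) = 36, φ(64) = 32, φ(65) = 48, φ(66) = 20, φ(67) = 66, φ(68) = 32, φ(69) = 44, φ(70) = 24, φ(71) = 70, φ(72) = 24, φ(73) = 72, φ(74) = 36, φ(75) = 40, φ(76) = 36, φ(77) = 60, φ(78) = 24, φ(79) = 78, φ(80) = 32, φ(81) = 54, φ(82) = 40, φ(83) = 82, φ(84) = 24, φ(85) = 64, φ(86) = 42, φ(87) = 56, φ(88) = 40, φ(89) = 88, φ(90) = 24, φ(91) = 72, φ(92) = 44, φ(93) = 60, φ(94) = 46, φ(95) = 72, φ(96) = 32, φ(97) = 96, φ(98) = 42, φ(99) = 60, φ(100) = 40, φ(101) = 100, φ(102) = 32, φ(103) = 102, φ(104) = 48, φ(105) = 48, φ(106) = 52, φ(107) = 106, φ(108) = 36, φ(109) = 108, φ(110) = 40, φ(111) = 72, φ(112) = 48, φ(113) = 112, φ(114) = 36, φ(115) = 88, φ(116) = 56, φ(117) = 72, φ(118) = 58, φ(119) = 96, φ(120) = 32, φ(121) = 110, φ(122) = 60, φ(123) = 80, φ(124) = 60, φ(125) = 100, φ(126) = 36, φ(127) = 126, φ(128) = 64, φ(129) = 84, φ(130) = 48, φ(131) = 130, φ(132) = 40, φ(133) = 108, φ(134) = 66, φ(135) = 72, φ(136) = 64, φ(137) = 136, φ(138) = 44, φ(139) = 138. Summing all 139 values: 5952. (Average order: Σ_{n ≤ x} φ(n) ~ (3/π²) x². For x = 139, (3/π²)·139² ≈ 5872.88.)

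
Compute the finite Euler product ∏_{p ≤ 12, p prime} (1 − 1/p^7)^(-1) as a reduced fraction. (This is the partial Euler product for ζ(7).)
∏ = 731210841345989812500/725156324600530054429

The primes p ≤ 12 are [2, 3, 5, 7, 11]. For each prime, (1 − 1/p^7)^(-1) = p^7 / (p^7 − 1). The product is (1 − 1/2^7)^(-1), (1 − 1/3^7)^(-1), (1 − 1/5^7)^(-1), (1 − 1/7^7)^(-1), (1 − 1/11^7)^(-1) = ∏ p^7 / (p^7 − 1) = 731210841345989812500/725156324600530054429.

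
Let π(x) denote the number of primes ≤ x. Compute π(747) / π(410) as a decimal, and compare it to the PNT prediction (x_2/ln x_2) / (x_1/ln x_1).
π(747)/π(410) = 132/80 ≈ 1.6500;  PNT prediction ≈ 1.6567.

π(410) = 80 and π(747) = 132, so π(747)/π(410) ≈ 1.6500. The PNT-predicted ratio is (747/ln(747)) / (410/ln(410)) ≈ 1.6567. The two agree to within a few percent, as expected.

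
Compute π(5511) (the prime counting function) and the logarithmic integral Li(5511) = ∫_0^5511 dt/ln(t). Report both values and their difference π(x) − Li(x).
π(5511) = 728;  Li(5511) ≈ 743.93;  π(x) − Li(x) ≈ -15.93.

Direct count of primes ≤ 5511 gives π(5511) = 728. Numerical evaluation of the logarithmic integral gives Li(5511) ≈ 743.93. The difference π(x) − Li(x) ≈ -15.93 is typically negative for small/moderate x (Li(x) overestimates), though Littlewood's theorem shows this sign changes infinitely often.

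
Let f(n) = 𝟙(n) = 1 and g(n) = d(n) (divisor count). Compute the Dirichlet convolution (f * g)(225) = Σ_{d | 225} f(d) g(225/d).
(𝟙 * d)(225) = 36

Divisors of 225: [1, 3, 5, 9, 15, 25, 45, 75, 225]. For each d | 225:
  d = 1: 𝟙(1) · d(225/1) = 1 · 9 = 9
  d = 3: 𝟙(3) · d(225/3) = 1 · 6 = 6
  d = 5: 𝟙(5) · d(225/5) = 1 · 6 = 6
  d = 9: 𝟙(9) · d(225/9) = 1 · 3 = 3
  d = 15: 𝟙(15) · d(225/15) = 1 · 4 = 4
  d = 25: 𝟙(25) · d(225/25) = 1 · 3 = 3
  d = 45: 𝟙(45) · d(225/45) = 1 · 2 = 2
  d = 75: 𝟙(75) · d(225/75) = 1 · 2 = 2
  d = 225: 𝟙(225) · d(225/225) = 1 · 1 = 1
Summing: (𝟙 * d)(225) = 9 + 6 + 6 + 3 + 4 + 3 + 2 + 2 + 1 = 36.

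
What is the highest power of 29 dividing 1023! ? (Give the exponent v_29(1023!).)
v_29(1023!) = 36

Legendre's formula: v_p(n!) = Σ_{k ≥ 1} ⌊n / p^k⌋. For p = 29, n = 1023, the terms are:
  ⌊1023/29^1⌋ = ⌊1023/29⌋ = 35
  ⌊1023/29^2⌋ = ⌊1023/841⌋ = 1
(the next term ⌊1023/29^3⌋ = 0, terminating the sum). Summing: v_29(1023!) = 35 + 1 = 36.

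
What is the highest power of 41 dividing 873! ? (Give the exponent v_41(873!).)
v_41(873!) = 21

Legendre's formula: v_p(n!) = Σ_{k ≥ 1} ⌊n / p^k⌋. For p = 41, n = 873, the terms are:
  ⌊873/41^1⌋ = ⌊873/41⌋ = 21
(the next term ⌊873/41^2⌋ = 0, terminating the sum). Summing: v_41(873!) = 21 = 21.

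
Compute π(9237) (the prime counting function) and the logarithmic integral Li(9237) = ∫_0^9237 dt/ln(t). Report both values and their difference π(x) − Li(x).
π(9237) = 1144;  Li(9237) ≈ 1162.94;  π(x) − Li(x) ≈ -18.94.

Direct count of primes ≤ 9237 gives π(9237) = 1144. Numerical evaluation of the logarithmic integral gives Li(9237) ≈ 1162.94. The difference π(x) − Li(x) ≈ -18.94 is typically negative for small/moderate x (Li(x) overestimates), though Littlewood's theorem shows this sign changes infinitely often.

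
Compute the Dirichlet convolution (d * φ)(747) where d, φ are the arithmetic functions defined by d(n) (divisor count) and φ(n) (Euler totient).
(d * φ)(747) = 1092

Divisors of 747: [1, 3, 9, 83, 249, 747]. For each d | 747:
  d = 1: d(1) · φ(747/1) = 1 · 492 = 492
  d = 3: d(3) · φ(747/3) = 2 · 164 = 328
  d = 9: d(9) · φ(747/9) = 3 · 82 = 246
  d = 83: d(83) · φ(747/83) = 2 · 6 = 12
  d = 249: d(249) · φ(747/249) = 4 · 2 = 8
  d = 747: d(747) · φ(747/747) = 6 · 1 = 6
Summing: (d * φ)(747) = 492 + 328 + 246 + 12 + 8 + 6 = 1092.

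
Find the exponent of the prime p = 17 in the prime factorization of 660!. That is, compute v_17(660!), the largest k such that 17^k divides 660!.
v_17(660!) = 40

Legendre's formula: v_p(n!) = Σ_{k ≥ 1} ⌊n / p^k⌋. For p = 17, n = 660, the terms are:
  ⌊660/17^1⌋ = ⌊660/17⌋ = 38
  ⌊660/17^2⌋ = ⌊660/289⌋ = 2
(the next term ⌊660/17^3⌋ = 0, terminating the sum). Summing: v_17(660!) = 38 + 2 = 40.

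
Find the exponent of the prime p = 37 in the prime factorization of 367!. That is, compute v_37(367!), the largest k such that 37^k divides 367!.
v_37(367!) = 9

Legendre's formula: v_p(n!) = Σ_{k ≥ 1} ⌊n / p^k⌋. For p = 37, n = 367, the terms are:
  ⌊367/37^1⌋ = ⌊367/37⌋ = 9
(the next term ⌊367/37^2⌋ = 0, terminating the sum). Summing: v_37(367!) = 9 = 9.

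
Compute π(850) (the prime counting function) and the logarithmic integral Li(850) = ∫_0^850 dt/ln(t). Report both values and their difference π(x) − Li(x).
π(850) = 146;  Li(850) ≈ 155.64;  π(x) − Li(x) ≈ -9.64.

Direct count of primes ≤ 850 gives π(850) = 146. Numerical evaluation of the logarithmic integral gives Li(850) ≈ 155.64. The difference π(x) − Li(x) ≈ -9.64 is typically negative for small/moderate x (Li(x) overestimates), though Littlewood's theorem shows this sign changes infinitely often.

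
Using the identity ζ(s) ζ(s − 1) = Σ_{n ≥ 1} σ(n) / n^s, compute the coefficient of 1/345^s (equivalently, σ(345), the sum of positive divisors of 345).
σ(345) = 576

In the product (Σ m^0/m^s)(Σ k / k^s) = Σ (Σ_{d | n} d) / n^s, the coefficient of 1/n^s is σ(n) = Σ_{d | n} d. For n = 345, divisors are [1, 3, 5, 15, 23, 69, 115, 345]; summing: σ(345) = 576.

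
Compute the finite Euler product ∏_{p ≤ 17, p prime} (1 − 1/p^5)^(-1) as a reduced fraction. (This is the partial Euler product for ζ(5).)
∏ = 3618351187072042546125/3489494469487104326464

The primes p ≤ 17 are [2, 3, 5, 7, 11, 13, 17]. For each prime, (1 − 1/p^5)^(-1) = p^5 / (p^5 − 1). The product is (1 − 1/2^5)^(-1), (1 − 1/3^5)^(-1), (1 − 1/5^5)^(-1), (1 − 1/7^5)^(-1), (1 − 1/11^5)^(-1), (1 − 1/13^5)^(-1), (1 − 1/17^5)^(-1) = ∏ p^5 / (p^5 − 1) = 3618351187072042546125/3489494469487104326464.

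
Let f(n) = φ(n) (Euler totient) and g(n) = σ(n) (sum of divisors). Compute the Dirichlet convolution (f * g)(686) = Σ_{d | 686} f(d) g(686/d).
(φ * σ)(686) = 5488

Divisors of 686: [1, 2, 7, 14, 49, 98, 343, 686]. For each d | 686:
  d = 1: φ(1) · σ(686/1) = 1 · 1200 = 1200
  d = 2: φ(2) · σ(686/2) = 1 · 400 = 400
  d = 7: φ(7) · σ(686/7) = 6 · 171 = 1026
  d = 14: φ(14) · σ(686/14) = 6 · 57 = 342
  d = 49: φ(49) · σ(686/49) = 42 · 24 = 1008
  d = 98: φ(98) · σ(686/98) = 42 · 8 = 336
  d = 343: φ(343) · σ(686/343) = 294 · 3 = 882
  d = 686: φ(686) · σ(686/686) = 294 · 1 = 294
Summing: (φ * σ)(686) = 1200 + 400 + 1026 + 342 + 1008 + 336 + 882 + 294 = 5488.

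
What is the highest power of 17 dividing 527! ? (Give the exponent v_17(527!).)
v_17(527!) = 32

Legendre's formula: v_p(n!) = Σ_{k ≥ 1} ⌊n / p^k⌋. For p = 17, n = 527, the terms are:
  ⌊527/17^1⌋ = ⌊527/17⌋ = 31
  ⌊527/17^2⌋ = ⌊527/289⌋ = 1
(the next term ⌊527/17^3⌋ = 0, terminating the sum). Summing: v_17(527!) = 31 + 1 = 32.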